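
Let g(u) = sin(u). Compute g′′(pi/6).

-1/2

From the series, [(u - pi/6)^2] g = -1/4; multiply by 2! = 2 to get -1/2.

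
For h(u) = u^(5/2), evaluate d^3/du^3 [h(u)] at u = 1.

15/8

The coefficient of (u - 1)^3 in the expansion is 5/16, so h′′′(1) = 3! * (5/16) = 15/8.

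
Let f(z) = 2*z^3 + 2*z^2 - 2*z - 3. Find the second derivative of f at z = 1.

16

Apply the Taylor formula c_k = f^(k)(a)/k!.
The coefficient of (z - 1)^2 in the expansion is 8, so f′′(1) = 2! * (8) = 16.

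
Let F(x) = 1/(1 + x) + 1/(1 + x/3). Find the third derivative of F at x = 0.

-56/9

Expand each term separately and add.
The coefficient of x^3 in the expansion is -28/27, so F′′′(0) = 3! * (-28/27) = -56/9.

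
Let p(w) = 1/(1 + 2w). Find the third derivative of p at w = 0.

The coefficient of w^3 in the expansion is -8, so p′′′(0) = 3! * (-8) = -48.

-48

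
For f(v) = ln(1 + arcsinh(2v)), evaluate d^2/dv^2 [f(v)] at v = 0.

-4

Let u equal the inner series; expand the outer function in u and truncate.
From the series, [v^2] f = -2; multiply by 2! = 2 to get -4.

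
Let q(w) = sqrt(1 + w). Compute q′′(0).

-1/4

The coefficient of w^2 in the expansion is -1/8, so q′′(0) = 2! * (-1/8) = -1/4.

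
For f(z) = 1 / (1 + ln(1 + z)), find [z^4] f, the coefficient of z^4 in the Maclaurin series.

11/3

Expand as Σ (-1)^k u^k with u equal to the inner function's series.
So c_4 = f^(4)(0)/4! = 11/3.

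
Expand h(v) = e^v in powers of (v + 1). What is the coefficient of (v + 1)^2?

h(-1) = e^(-1)
h′(-1) = e^(-1)
h′′(-1) = e^(-1)
The Taylor polynomial is Σ h^(k)(-1)/k! · (v + 1)^k.

e^(-1)/2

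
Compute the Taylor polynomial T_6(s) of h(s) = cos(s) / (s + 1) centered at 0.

Use 1/(1 - r) = Σ r^k on the denominator, then take the Cauchy product.
[s^0] = 1;  [s^1] = -1;  [s^2] = 1/2;  [s^3] = -1/2;  [s^4] = 13/24;  [s^5] = -13/24;  [s^6] = 389/720.

389*s^6/720 - 13*s^5/24 + 13*s^4/24 - s^3/2 + s^2/2 - s + 1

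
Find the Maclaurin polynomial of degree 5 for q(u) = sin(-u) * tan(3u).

Expand each factor separately, then convolve coefficients.
q(0) = 0
q′(0) = 0
q′′(0) = -6
q′′′(0) = 0
q^(4)(0) = -204
q^(5)(0) = 0
The Taylor polynomial is Σ q^(k)(0)/k! · u^k.

-17*u^4/2 - 3*u^2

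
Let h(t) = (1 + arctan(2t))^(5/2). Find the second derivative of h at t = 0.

15

Plug the Maclaurin series of the inner function into that of the outer and collect terms.
The coefficient of t^2 in the expansion is 15/2, so h′′(0) = 2! * (15/2) = 15.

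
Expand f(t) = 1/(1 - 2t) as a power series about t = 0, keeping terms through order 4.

16*t^4 + 8*t^3 + 4*t^2 + 2*t + 1

[t^0] = 1;  [t^1] = 2;  [t^2] = 4;  [t^3] = 8;  [t^4] = 16.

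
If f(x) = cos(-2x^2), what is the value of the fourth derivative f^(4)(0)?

Apply the Taylor formula c_k = f^(k)(a)/k!.
The coefficient of x^4 in the expansion is -2, so f^(4)(0) = 4! * (-2) = -48.

-48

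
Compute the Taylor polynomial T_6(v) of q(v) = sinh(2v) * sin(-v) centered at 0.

-11*v^6/180 - v^4 - 2*v^2

Multiply the two series term by term and collect like powers.
[v^0] = 0;  [v^1] = 0;  [v^2] = -2;  [v^3] = 0;  [v^4] = -1;  [v^5] = 0;  [v^6] = -11/180.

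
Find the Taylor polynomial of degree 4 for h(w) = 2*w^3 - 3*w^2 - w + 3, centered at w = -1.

Differentiate repeatedly and evaluate at the center.
[(w + 1)^0] = -1;  [(w + 1)^1] = 11;  [(w + 1)^2] = -9;  [(w + 1)^3] = 2;  [(w + 1)^4] = 0.

2*(w + 1)^3 - 9*(w + 1)^2 + 11*(w + 1) - 1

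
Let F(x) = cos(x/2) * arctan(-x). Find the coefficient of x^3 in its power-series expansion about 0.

11/24

Take the Cauchy product of the two expansions.
F(0) = 0
F′(0) = -1
F′′(0) = 0
F′′′(0) = 11/4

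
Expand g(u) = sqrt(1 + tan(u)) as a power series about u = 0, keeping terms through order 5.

Substitute the inner expansion into the outer series and collect powers.
[u^0] = 1;  [u^1] = 1/2;  [u^2] = -1/8;  [u^3] = 11/48;  [u^4] = -47/384;  [u^5] = 601/3840.

601*u^5/3840 - 47*u^4/384 + 11*u^3/48 - u^2/8 + u/2 + 1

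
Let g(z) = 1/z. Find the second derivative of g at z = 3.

From the series, [(z - 3)^2] g = 1/27; multiply by 2! = 2 to get 2/27.

2/27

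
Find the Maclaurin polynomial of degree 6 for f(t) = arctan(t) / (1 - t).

Multiply the numerator's expansion by the denominator's geometric series.
f(0) = 0
f′(0) = 1
f′′(0) = 2
f′′′(0) = 4
f^(4)(0) = 16
f^(5)(0) = 104
f^(6)(0) = 624
The Taylor polynomial is Σ f^(k)(0)/k! · t^k.

13*t^6/15 + 13*t^5/15 + 2*t^4/3 + 2*t^3/3 + t^2 + t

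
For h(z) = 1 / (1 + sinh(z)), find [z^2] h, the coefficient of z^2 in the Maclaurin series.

1

Use the geometric series for the reciprocal, then substitute.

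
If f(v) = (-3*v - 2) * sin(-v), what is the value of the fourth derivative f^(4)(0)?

Multiply each power in the prefactor through the base expansion.
From the series, [v^4] f = -1/2; multiply by 4! = 24 to get -12.

-12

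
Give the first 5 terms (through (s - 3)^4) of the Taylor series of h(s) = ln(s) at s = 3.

h(3) = ln(3)
h′(3) = 1/3
h′′(3) = -1/9
h′′′(3) = 2/27
h^(4)(3) = -2/27

-(s - 3)^4/324 + (s - 3)^3/81 - (s - 3)^2/18 + (s - 3)/3 + ln(3)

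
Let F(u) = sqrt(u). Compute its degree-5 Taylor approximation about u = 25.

7*(u - 25)^5/500000000 - (u - 25)^4/2000000 + (u - 25)^3/50000 - (u - 25)^2/1000 + (u - 25)/10 + 5

Compute the successive derivatives at the expansion point and divide by k!.
F(25) = 5
F′(25) = 1/10
F′′(25) = -1/500
F′′′(25) = 3/25000
F^(4)(25) = -3/250000
F^(5)(25) = 21/12500000
Then c_k = F^(k)(25)/k! gives each Taylor coefficient.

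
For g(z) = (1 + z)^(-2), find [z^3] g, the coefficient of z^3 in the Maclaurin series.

-4

c_3 = g′′′(0)/3! = -4.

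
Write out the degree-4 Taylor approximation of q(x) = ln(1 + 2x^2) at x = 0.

-2*x^4 + 2*x^2

[x^0] = 0;  [x^1] = 0;  [x^2] = 2;  [x^3] = 0;  [x^4] = -2.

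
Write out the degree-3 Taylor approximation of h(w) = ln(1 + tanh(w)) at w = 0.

-w^2/2 + w

Compose series: expand the inner function first, then feed it into the outer expansion.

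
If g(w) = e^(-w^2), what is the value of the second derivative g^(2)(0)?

The coefficient of w^2 in the expansion is -1, so g′′(0) = 2! * (-1) = -2.

-2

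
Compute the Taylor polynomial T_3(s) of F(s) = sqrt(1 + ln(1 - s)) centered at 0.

Let u equal the inner series; expand the outer function in u and truncate.

-17*s^3/48 - 3*s^2/8 - s/2 + 1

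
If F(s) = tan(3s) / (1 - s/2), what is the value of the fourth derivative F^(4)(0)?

Take the Cauchy product of the two expansions.
The coefficient of s^4 in the expansion is 39/8, so F^(4)(0) = 4! * (39/8) = 117.

117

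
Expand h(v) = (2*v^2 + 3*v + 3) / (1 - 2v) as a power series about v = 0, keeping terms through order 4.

80*v^4 + 40*v^3 + 20*v^2 + 9*v + 3

Distribute the polynomial across the series and collect like powers.
[v^0] = 3;  [v^1] = 9;  [v^2] = 20;  [v^3] = 40;  [v^4] = 80.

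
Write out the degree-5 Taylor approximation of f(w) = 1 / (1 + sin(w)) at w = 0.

Expand as Σ (-1)^k u^k with u equal to the inner function's series.
[w^0] = 1;  [w^1] = -1;  [w^2] = 1;  [w^3] = -5/6;  [w^4] = 2/3;  [w^5] = -61/120.

-61*w^5/120 + 2*w^4/3 - 5*w^3/6 + w^2 - w + 1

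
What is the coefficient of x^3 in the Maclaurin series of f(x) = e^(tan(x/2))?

1/16

Compose series: expand the inner function first, then feed it into the outer expansion.
f(0) = 1
f′(0) = 1/2
f′′(0) = 1/4
f′′′(0) = 3/8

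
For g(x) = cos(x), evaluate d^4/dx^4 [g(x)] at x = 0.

The coefficient of x^4 in the expansion is 1/24, so g^(4)(0) = 4! * (1/24) = 1.

1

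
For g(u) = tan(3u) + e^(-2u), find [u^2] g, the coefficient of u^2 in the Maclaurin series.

2

Add the two expansions coefficient-wise.
g(0) = 1
g′(0) = 1
g′′(0) = 4
Dividing each by k! gives the coefficients c_0, ..., c_2.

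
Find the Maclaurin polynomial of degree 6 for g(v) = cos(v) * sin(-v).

Expand each factor separately, then convolve coefficients.
g(0) = 0
g′(0) = -1
g′′(0) = 0
g′′′(0) = 4
g^(4)(0) = 0
g^(5)(0) = -16
g^(6)(0) = 0
Dividing each by k! gives the coefficients c_0, ..., c_6.

-2*v^5/15 + 2*v^3/3 - v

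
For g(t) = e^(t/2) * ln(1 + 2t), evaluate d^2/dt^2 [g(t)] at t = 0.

Expand each factor separately, then convolve coefficients.
From the series, [t^2] g = -1; multiply by 2! = 2 to get -2.

-2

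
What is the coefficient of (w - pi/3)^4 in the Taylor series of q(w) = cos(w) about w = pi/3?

Compute the successive derivatives at the expansion point and divide by k!.
[(w - pi/3)^0] = 1/2;  [(w - pi/3)^1] = -sqrt(3)/2;  [(w - pi/3)^2] = -1/4;  [(w - pi/3)^3] = sqrt(3)/12;  [(w - pi/3)^4] = 1/48.

1/48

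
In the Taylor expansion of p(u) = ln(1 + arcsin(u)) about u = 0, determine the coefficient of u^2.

Substitute the inner expansion into the outer series and collect powers.
[u^0] = 0;  [u^1] = 1;  [u^2] = -1/2.
So c_2 = p′′(0)/2! = -1/2.

-1/2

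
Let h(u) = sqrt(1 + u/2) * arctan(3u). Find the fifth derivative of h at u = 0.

Write out both Maclaurin series and multiply, keeping only the needed powers.
From the series, [u^5] h = 500469/10240; multiply by 5! = 120 to get 1501407/256.

1501407/256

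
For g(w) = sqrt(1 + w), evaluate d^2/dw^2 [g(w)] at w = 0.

From the series, [w^2] g = -1/8; multiply by 2! = 2 to get -1/4.

-1/4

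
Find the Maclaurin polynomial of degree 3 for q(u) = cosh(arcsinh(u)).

Substitute the inner expansion into the outer series and collect powers.

u^2/2 + 1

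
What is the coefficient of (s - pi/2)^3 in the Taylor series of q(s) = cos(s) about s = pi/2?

1/6

Compute the successive derivatives at the expansion point and divide by k!.
[(s - pi/2)^0] = 0;  [(s - pi/2)^1] = -1;  [(s - pi/2)^2] = 0;  [(s - pi/2)^3] = 1/6.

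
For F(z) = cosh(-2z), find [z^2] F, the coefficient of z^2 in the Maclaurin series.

2

F(0) = 1
F′(0) = 0
F′′(0) = 4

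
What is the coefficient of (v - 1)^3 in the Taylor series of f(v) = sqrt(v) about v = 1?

f(1) = 1
f′(1) = 1/2
f′′(1) = -1/4
f′′′(1) = 3/8
So c_3 = f′′′(1)/3! = 1/16.

1/16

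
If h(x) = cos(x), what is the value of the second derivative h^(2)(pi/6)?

-sqrt(3)/2

Apply the Taylor formula c_k = f^(k)(a)/k!.
From the series, [(x - pi/6)^2] h = -sqrt(3)/4; multiply by 2! = 2 to get -sqrt(3)/2.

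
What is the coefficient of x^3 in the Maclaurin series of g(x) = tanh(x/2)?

g(0) = 0
g′(0) = 1/2
g′′(0) = 0
g′′′(0) = -1/4
The Taylor polynomial is Σ g^(k)(0)/k! · x^k.

-1/24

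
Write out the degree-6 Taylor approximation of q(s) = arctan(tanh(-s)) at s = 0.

-2*s^5/3 + 2*s^3/3 - s

Compose series: expand the inner function first, then feed it into the outer expansion.
q(0) = 0
q′(0) = -1
q′′(0) = 0
q′′′(0) = 4
q^(4)(0) = 0
q^(5)(0) = -80
q^(6)(0) = 0
Dividing each by k! gives the coefficients c_0, ..., c_6.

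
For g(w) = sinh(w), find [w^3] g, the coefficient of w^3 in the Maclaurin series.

1/6

[w^0] = 0;  [w^1] = 1;  [w^2] = 0;  [w^3] = 1/6.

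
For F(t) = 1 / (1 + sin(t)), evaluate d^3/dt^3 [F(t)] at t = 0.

-5

Write 1/(1+u) = 1 - u + u^2 - u^3 + ... and substitute the series for u.
The coefficient of t^3 in the expansion is -5/6, so F′′′(0) = 3! * (-5/6) = -5.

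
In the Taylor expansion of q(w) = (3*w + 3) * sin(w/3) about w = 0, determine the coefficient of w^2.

1

Multiply each power in the prefactor through the base expansion.
q(0) = 0
q′(0) = 1
q′′(0) = 2
So c_2 = q′′(0)/2! = 1.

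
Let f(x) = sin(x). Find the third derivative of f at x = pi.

Compute the successive derivatives at the expansion point and divide by k!.
From the series, [(x - pi)^3] f = 1/6; multiply by 3! = 6 to get 1.

1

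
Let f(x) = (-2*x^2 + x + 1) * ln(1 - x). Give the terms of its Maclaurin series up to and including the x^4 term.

Shift and add copies of the series according to the polynomial's terms.
f(0) = 0
f′(0) = -1
f′′(0) = -3
f′′′(0) = 7
f^(4)(0) = 10

5*x^4/12 + 7*x^3/6 - 3*x^2/2 - x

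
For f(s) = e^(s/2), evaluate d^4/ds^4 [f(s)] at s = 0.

1/16

Use the known series and substitute for the argument.
The coefficient of s^4 in the expansion is 1/384, so f^(4)(0) = 4! * (1/384) = 1/16.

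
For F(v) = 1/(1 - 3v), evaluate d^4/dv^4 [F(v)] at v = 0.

1944

The coefficient of v^4 in the expansion is 81, so F^(4)(0) = 4! * (81) = 1944.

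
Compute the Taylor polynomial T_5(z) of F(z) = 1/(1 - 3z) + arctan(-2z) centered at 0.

Combine the two series term by term.
[z^0] = 1;  [z^1] = 1;  [z^2] = 9;  [z^3] = 89/3;  [z^4] = 81;  [z^5] = 1183/5.

1183*z^5/5 + 81*z^4 + 89*z^3/3 + 9*z^2 + z + 1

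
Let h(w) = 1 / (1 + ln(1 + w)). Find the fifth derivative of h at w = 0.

Expand as Σ (-1)^k u^k with u equal to the inner function's series.
The coefficient of w^5 in the expansion is -347/60, so h^(5)(0) = 5! * (-347/60) = -694.

-694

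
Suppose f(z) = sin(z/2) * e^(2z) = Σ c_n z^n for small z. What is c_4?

Expand each factor separately, then convolve coefficients.
f(0) = 0
f′(0) = 1/2
f′′(0) = 2
f′′′(0) = 47/8
f^(4)(0) = 15
So c_4 = f^(4)(0)/4! = 5/8.

5/8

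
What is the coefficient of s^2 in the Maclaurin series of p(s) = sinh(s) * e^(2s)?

Take the Cauchy product of the two expansions.

2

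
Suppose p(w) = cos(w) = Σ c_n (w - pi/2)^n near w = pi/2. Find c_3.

1/6

p(pi/2) = 0
p′(pi/2) = -1
p′′(pi/2) = 0
p′′′(pi/2) = 1
The Taylor polynomial is Σ p^(k)(pi/2)/k! · (w - pi/2)^k.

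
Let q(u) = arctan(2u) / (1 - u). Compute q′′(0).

Multiply the numerator's expansion by the denominator's geometric series.
The coefficient of u^2 in the expansion is 2, so q′′(0) = 2! * (2) = 4.

4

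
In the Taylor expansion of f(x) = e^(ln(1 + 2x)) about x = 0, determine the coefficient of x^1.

Compose series: expand the inner function first, then feed it into the outer expansion.
f(0) = 1
f′(0) = 2
So c_1 = f′(0)/1! = 2.

2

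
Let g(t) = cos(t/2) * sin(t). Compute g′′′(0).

-7/4

Expand each factor separately, then convolve coefficients.
From the series, [t^3] g = -7/24; multiply by 3! = 6 to get -7/4.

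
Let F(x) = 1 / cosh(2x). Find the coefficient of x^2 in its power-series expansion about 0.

Divide the numerator series by the denominator series (power-series long division).
[x^0] = 1;  [x^1] = 0;  [x^2] = -2.
So c_2 = F′′(0)/2! = -2.

-2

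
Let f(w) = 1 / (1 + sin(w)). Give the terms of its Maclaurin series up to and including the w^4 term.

2*w^4/3 - 5*w^3/6 + w^2 - w + 1

Write 1/(1+u) = 1 - u + u^2 - u^3 + ... and substitute the series for u.
[w^0] = 1;  [w^1] = -1;  [w^2] = 1;  [w^3] = -5/6;  [w^4] = 2/3.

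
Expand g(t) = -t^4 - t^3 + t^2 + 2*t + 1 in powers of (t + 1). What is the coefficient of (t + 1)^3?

3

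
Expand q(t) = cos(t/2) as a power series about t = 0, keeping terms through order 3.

1 - t^2/8

[t^0] = 1;  [t^1] = 0;  [t^2] = -1/8;  [t^3] = 0.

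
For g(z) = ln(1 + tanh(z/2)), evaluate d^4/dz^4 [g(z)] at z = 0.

1/8

Compose series: expand the inner function first, then feed it into the outer expansion.
From the series, [z^4] g = 1/192; multiply by 4! = 24 to get 1/8.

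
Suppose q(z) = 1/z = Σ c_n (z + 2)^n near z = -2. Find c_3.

-1/16

c_3 = q′′′(-2)/3! = -1/16.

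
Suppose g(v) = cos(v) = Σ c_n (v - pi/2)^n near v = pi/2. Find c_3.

c_3 = g′′′(pi/2)/3! = 1/6.

1/6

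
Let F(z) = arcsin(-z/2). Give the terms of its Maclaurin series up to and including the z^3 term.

Differentiate repeatedly and evaluate at the center.
[z^0] = 0;  [z^1] = -1/2;  [z^2] = 0;  [z^3] = -1/48.

-z^3/48 - z/2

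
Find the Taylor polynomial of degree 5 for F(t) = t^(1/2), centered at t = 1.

7*(t - 1)^5/256 - 5*(t - 1)^4/128 + (t - 1)^3/16 - (t - 1)^2/8 + (t - 1)/2 + 1

Compute the successive derivatives at the expansion point and divide by k!.
[(t - 1)^0] = 1;  [(t - 1)^1] = 1/2;  [(t - 1)^2] = -1/8;  [(t - 1)^3] = 1/16;  [(t - 1)^4] = -5/128;  [(t - 1)^5] = 7/256.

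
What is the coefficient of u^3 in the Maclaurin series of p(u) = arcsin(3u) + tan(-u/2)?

107/24

Combine the two series term by term.
p(0) = 0
p′(0) = 5/2
p′′(0) = 0
p′′′(0) = 107/4
So c_3 = p′′′(0)/3! = 107/24.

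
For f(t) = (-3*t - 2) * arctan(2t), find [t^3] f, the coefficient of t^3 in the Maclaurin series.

Distribute the polynomial across the series and collect like powers.
[t^0] = 0;  [t^1] = -4;  [t^2] = -6;  [t^3] = 16/3.

16/3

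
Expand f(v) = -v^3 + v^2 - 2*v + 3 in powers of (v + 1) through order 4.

-(v + 1)^3 + 4*(v + 1)^2 - 7*(v + 1) + 7

Compute the successive derivatives at the expansion point and divide by k!.
f(-1) = 7
f′(-1) = -7
f′′(-1) = 8
f′′′(-1) = -6
f^(4)(-1) = 0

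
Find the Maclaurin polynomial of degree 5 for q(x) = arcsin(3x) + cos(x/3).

Add the two expansions coefficient-wise.
q(0) = 1
q′(0) = 3
q′′(0) = -1/9
q′′′(0) = 27
q^(4)(0) = 1/81
q^(5)(0) = 2187
The Taylor polynomial is Σ q^(k)(0)/k! · x^k.

729*x^5/40 + x^4/1944 + 9*x^3/2 - x^2/18 + 3*x + 1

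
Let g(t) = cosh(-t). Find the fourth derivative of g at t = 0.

1

The coefficient of t^4 in the expansion is 1/24, so g^(4)(0) = 4! * (1/24) = 1.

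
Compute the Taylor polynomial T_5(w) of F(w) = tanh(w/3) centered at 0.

[w^0] = 0;  [w^1] = 1/3;  [w^2] = 0;  [w^3] = -1/81;  [w^4] = 0;  [w^5] = 2/3645.

2*w^5/3645 - w^3/81 + w/3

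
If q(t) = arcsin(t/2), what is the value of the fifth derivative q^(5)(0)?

9/32

The coefficient of t^5 in the expansion is 3/1280, so q^(5)(0) = 5! * (3/1280) = 9/32.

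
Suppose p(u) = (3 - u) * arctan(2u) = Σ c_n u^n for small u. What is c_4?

8/3

Distribute the polynomial across the series and collect like powers.
p(0) = 0
p′(0) = 6
p′′(0) = -4
p′′′(0) = -48
p^(4)(0) = 64
The Taylor polynomial is Σ p^(k)(0)/k! · u^k.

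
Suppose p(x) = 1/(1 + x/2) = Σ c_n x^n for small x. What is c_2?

1/4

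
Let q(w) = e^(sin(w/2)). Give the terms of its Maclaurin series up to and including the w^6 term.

-w^6/15360 - w^5/480 - w^4/128 + w^2/8 + w/2 + 1

Substitute the inner expansion into the outer series and collect powers.
q(0) = 1
q′(0) = 1/2
q′′(0) = 1/4
q′′′(0) = 0
q^(4)(0) = -3/16
q^(5)(0) = -1/4
q^(6)(0) = -3/64
Then c_k = q^(k)(0)/k! gives each Taylor coefficient.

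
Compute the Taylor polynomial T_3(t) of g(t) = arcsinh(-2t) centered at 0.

4*t^3/3 - 2*t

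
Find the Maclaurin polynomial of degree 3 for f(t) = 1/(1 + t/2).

-t^3/8 + t^2/4 - t/2 + 1

f(0) = 1
f′(0) = -1/2
f′′(0) = 1/2
f′′′(0) = -3/4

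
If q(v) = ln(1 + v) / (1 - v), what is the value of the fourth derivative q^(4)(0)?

14

Write out both Maclaurin series and multiply, keeping only the needed powers.
From the series, [v^4] q = 7/12; multiply by 4! = 24 to get 14.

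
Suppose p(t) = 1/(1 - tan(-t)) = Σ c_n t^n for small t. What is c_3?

-4/3

Substitute the inner expansion into the outer series and collect powers.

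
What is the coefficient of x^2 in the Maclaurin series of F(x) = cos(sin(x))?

Let u equal the inner series; expand the outer function in u and truncate.
F(0) = 1
F′(0) = 0
F′′(0) = -1

-1/2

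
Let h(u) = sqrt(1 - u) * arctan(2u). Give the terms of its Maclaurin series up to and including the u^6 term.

-5929*u^6/1920 + 6389*u^5/960 + 29*u^4/24 - 35*u^3/12 - u^2 + 2*u

Multiply the two series term by term and collect like powers.
[u^0] = 0;  [u^1] = 2;  [u^2] = -1;  [u^3] = -35/12;  [u^4] = 29/24;  [u^5] = 6389/960;  [u^6] = -5929/1920.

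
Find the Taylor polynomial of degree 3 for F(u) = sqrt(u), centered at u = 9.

(u - 9)^3/3888 - (u - 9)^2/216 + (u - 9)/6 + 3

Compute the successive derivatives at the expansion point and divide by k!.
F(9) = 3
F′(9) = 1/6
F′′(9) = -1/108
F′′′(9) = 1/648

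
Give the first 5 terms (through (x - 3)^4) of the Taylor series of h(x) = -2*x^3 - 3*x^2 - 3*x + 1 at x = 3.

h(3) = -89
h′(3) = -75
h′′(3) = -42
h′′′(3) = -12
h^(4)(3) = 0
Then c_k = h^(k)(3)/k! gives each Taylor coefficient.

-2*(x - 3)^3 - 21*(x - 3)^2 - 75*(x - 3) - 89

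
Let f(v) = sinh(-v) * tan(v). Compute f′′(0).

Multiply the two series term by term and collect like powers.
The coefficient of v^2 in the expansion is -1, so f′′(0) = 2! * (-1) = -2.

-2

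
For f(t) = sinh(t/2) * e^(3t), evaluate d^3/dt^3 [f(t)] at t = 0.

109/8

Write out both Maclaurin series and multiply, keeping only the needed powers.
From the series, [t^3] f = 109/48; multiply by 3! = 6 to get 109/8.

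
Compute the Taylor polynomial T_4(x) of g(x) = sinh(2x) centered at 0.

g(0) = 0
g′(0) = 2
g′′(0) = 0
g′′′(0) = 8
g^(4)(0) = 0

4*x^3/3 + 2*x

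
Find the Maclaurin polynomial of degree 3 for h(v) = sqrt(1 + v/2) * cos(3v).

-143*v^3/128 - 145*v^2/32 + v/4 + 1

Multiply the two series term by term and collect like powers.
h(0) = 1
h′(0) = 1/4
h′′(0) = -145/16
h′′′(0) = -429/64
Dividing each by k! gives the coefficients c_0, ..., c_3.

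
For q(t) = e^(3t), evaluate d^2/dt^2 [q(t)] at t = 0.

9

The coefficient of t^2 in the expansion is 9/2, so q′′(0) = 2! * (9/2) = 9.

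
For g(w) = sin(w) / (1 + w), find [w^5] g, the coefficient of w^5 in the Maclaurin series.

Multiply the two series term by term and collect like powers.
g(0) = 0
g′(0) = 1
g′′(0) = -2
g′′′(0) = 5
g^(4)(0) = -20
g^(5)(0) = 101
Dividing each by k! gives the coefficients c_0, ..., c_5.

101/120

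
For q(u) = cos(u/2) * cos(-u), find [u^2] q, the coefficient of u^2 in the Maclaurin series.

Expand each factor separately, then convolve coefficients.
q(0) = 1
q′(0) = 0
q′′(0) = -5/4

-5/8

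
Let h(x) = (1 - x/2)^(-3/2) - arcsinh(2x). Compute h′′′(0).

Expand each term separately and add.
From the series, [x^3] h = 617/384; multiply by 3! = 6 to get 617/64.

617/64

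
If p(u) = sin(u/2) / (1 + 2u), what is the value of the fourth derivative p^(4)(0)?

Multiply the two series term by term and collect like powers.
The coefficient of u^4 in the expansion is -95/24, so p^(4)(0) = 4! * (-95/24) = -95.

-95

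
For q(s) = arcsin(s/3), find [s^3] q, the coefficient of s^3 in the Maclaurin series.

q(0) = 0
q′(0) = 1/3
q′′(0) = 0
q′′′(0) = 1/27
The Taylor polynomial is Σ q^(k)(0)/k! · s^k.

1/162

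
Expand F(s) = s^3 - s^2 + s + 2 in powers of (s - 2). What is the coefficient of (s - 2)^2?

5

Differentiate repeatedly and evaluate at the center.
F(2) = 8
F′(2) = 9
F′′(2) = 10
So c_2 = F′′(2)/2! = 5.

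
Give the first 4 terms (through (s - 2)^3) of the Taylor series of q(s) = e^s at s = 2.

(s - 2)^3*e^(2)/6 + (s - 2)^2*e^(2)/2 + (s - 2)*e^(2) + e^(2)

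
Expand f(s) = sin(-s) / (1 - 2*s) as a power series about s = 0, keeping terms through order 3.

Multiply the numerator's expansion by the denominator's geometric series.
f(0) = 0
f′(0) = -1
f′′(0) = -4
f′′′(0) = -23
Then c_k = f^(k)(0)/k! gives each Taylor coefficient.

-23*s^3/6 - 2*s^2 - s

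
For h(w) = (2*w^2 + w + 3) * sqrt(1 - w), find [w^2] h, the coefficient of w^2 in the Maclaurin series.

Shift and add copies of the series according to the polynomial's terms.
[w^0] = 3;  [w^1] = -1/2;  [w^2] = 9/8.
So c_2 = h′′(0)/2! = 9/8.

9/8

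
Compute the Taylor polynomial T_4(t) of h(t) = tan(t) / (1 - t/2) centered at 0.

Expand each factor separately, then convolve coefficients.
h(0) = 0
h′(0) = 1
h′′(0) = 1
h′′′(0) = 7/2
h^(4)(0) = 7

7*t^4/24 + 7*t^3/12 + t^2/2 + t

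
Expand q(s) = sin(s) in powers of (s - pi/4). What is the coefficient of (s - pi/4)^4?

c_4 = q^(4)(pi/4)/4! = sqrt(2)/48.

sqrt(2)/48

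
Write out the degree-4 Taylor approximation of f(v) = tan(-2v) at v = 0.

-8*v^3/3 - 2*v

[v^0] = 0;  [v^1] = -2;  [v^2] = 0;  [v^3] = -8/3;  [v^4] = 0.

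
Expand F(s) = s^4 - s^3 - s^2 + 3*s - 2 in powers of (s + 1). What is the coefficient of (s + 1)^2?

[(s + 1)^0] = -4;  [(s + 1)^1] = -2;  [(s + 1)^2] = 8.
So c_2 = F′′(-1)/2! = 8.

8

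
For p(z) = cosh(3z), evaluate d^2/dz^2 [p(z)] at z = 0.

9

From the series, [z^2] p = 9/2; multiply by 2! = 2 to get 9.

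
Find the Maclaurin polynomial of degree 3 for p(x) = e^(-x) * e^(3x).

Multiply the two series term by term and collect like powers.

4*x^3/3 + 2*x^2 + 2*x + 1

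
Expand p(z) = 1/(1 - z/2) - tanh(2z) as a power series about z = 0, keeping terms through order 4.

z^4/16 + 67*z^3/24 + z^2/4 - 3*z/2 + 1

Combine the two series term by term.
p(0) = 1
p′(0) = -3/2
p′′(0) = 1/2
p′′′(0) = 67/4
p^(4)(0) = 3/2
The Taylor polynomial is Σ p^(k)(0)/k! · z^k.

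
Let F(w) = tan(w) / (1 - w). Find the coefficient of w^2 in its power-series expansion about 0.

Write out both Maclaurin series and multiply, keeping only the needed powers.
F(0) = 0
F′(0) = 1
F′′(0) = 2
The Taylor polynomial is Σ F^(k)(0)/k! · w^k.

1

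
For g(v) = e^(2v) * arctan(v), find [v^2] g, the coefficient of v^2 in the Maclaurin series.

Take the Cauchy product of the two expansions.
g(0) = 0
g′(0) = 1
g′′(0) = 4
So c_2 = g′′(0)/2! = 2.

2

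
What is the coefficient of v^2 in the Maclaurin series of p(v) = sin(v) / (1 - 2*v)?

Use 1/(1 - r) = Σ r^k on the denominator, then take the Cauchy product.
[v^0] = 0;  [v^1] = 1;  [v^2] = 2.

2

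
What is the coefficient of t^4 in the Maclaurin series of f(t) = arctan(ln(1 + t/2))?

1/64

Compose series: expand the inner function first, then feed it into the outer expansion.
f(0) = 0
f′(0) = 1/2
f′′(0) = -1/4
f′′′(0) = 0
f^(4)(0) = 3/8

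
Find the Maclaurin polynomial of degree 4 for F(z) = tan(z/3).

z^3/81 + z/3

[z^0] = 0;  [z^1] = 1/3;  [z^2] = 0;  [z^3] = 1/81;  [z^4] = 0.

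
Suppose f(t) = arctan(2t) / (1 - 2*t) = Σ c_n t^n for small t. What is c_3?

16/3

Use 1/(1 - r) = Σ r^k on the denominator, then take the Cauchy product.
[t^0] = 0;  [t^1] = 2;  [t^2] = 4;  [t^3] = 16/3.
So c_3 = f′′′(0)/3! = 16/3.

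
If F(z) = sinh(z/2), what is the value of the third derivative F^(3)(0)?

Apply the Taylor formula c_k = f^(k)(a)/k!.
From the series, [z^3] F = 1/48; multiply by 3! = 6 to get 1/8.

1/8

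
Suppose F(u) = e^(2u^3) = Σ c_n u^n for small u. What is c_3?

2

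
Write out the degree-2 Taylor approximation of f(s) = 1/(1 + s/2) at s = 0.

s^2/4 - s/2 + 1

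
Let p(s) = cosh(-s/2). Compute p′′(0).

From the series, [s^2] p = 1/8; multiply by 2! = 2 to get 1/4.

1/4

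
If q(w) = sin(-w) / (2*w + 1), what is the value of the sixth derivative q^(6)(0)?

22092

Multiply the numerator's expansion by the denominator's geometric series.
From the series, [w^6] q = 1841/60; multiply by 6! = 720 to get 22092.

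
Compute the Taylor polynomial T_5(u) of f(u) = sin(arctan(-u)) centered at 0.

Compose series: expand the inner function first, then feed it into the outer expansion.
f(0) = 0
f′(0) = -1
f′′(0) = 0
f′′′(0) = 3
f^(4)(0) = 0
f^(5)(0) = -45

-3*u^5/8 + u^3/2 - u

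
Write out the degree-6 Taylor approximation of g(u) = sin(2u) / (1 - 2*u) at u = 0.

Expand 1/(denominator) as a geometric series and multiply by the numerator's series.
g(0) = 0
g′(0) = 2
g′′(0) = 8
g′′′(0) = 40
g^(4)(0) = 320
g^(5)(0) = 3232
g^(6)(0) = 38784
The Taylor polynomial is Σ g^(k)(0)/k! · u^k.

808*u^6/15 + 404*u^5/15 + 40*u^4/3 + 20*u^3/3 + 4*u^2 + 2*u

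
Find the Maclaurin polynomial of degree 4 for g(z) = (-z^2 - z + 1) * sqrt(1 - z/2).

Distribute the polynomial across the series and collect like powers.
[z^0] = 1;  [z^1] = -5/4;  [z^2] = -25/32;  [z^3] = 35/128;  [z^4] = 75/2048.

75*z^4/2048 + 35*z^3/128 - 25*z^2/32 - 5*z/4 + 1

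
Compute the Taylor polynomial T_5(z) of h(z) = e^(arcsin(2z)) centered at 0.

16*z^5/3 + 10*z^4/3 + 8*z^3/3 + 2*z^2 + 2*z + 1

Plug the Maclaurin series of the inner function into that of the outer and collect terms.
h(0) = 1
h′(0) = 2
h′′(0) = 4
h′′′(0) = 16
h^(4)(0) = 80
h^(5)(0) = 640
The Taylor polynomial is Σ h^(k)(0)/k! · z^k.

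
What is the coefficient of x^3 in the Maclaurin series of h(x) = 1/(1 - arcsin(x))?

Compose series: expand the inner function first, then feed it into the outer expansion.
h(0) = 1
h′(0) = 1
h′′(0) = 2
h′′′(0) = 7
Dividing each by k! gives the coefficients c_0, ..., c_3.

7/6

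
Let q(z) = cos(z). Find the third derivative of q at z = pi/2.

1

Use the known series and substitute for the argument.
The coefficient of (z - pi/2)^3 in the expansion is 1/6, so q′′′(pi/2) = 3! * (1/6) = 1.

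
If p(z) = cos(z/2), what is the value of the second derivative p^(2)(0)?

The coefficient of z^2 in the expansion is -1/8, so p′′(0) = 2! * (-1/8) = -1/4.

-1/4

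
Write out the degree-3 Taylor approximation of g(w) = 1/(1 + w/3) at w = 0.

g(0) = 1
g′(0) = -1/3
g′′(0) = 2/9
g′′′(0) = -2/9
The Taylor polynomial is Σ g^(k)(0)/k! · w^k.

-w^3/27 + w^2/9 - w/3 + 1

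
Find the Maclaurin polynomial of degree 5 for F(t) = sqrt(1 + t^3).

t^3/2 + 1

Differentiate repeatedly and evaluate at the center.
F(0) = 1
F′(0) = 0
F′′(0) = 0
F′′′(0) = 3
F^(4)(0) = 0
F^(5)(0) = 0
The Taylor polynomial is Σ F^(k)(0)/k! · t^k.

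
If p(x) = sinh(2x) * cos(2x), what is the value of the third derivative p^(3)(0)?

Expand each factor separately, then convolve coefficients.
The coefficient of x^3 in the expansion is -8/3, so p′′′(0) = 3! * (-8/3) = -16.

-16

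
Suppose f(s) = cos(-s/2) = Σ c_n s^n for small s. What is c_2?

[s^0] = 1;  [s^1] = 0;  [s^2] = -1/8.
So c_2 = f′′(0)/2! = -1/8.

-1/8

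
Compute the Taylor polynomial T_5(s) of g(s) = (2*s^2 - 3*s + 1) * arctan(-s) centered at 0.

7*s^5/15 - s^4 - 5*s^3/3 + 3*s^2 - s

Multiply each power in the prefactor through the base expansion.
[s^0] = 0;  [s^1] = -1;  [s^2] = 3;  [s^3] = -5/3;  [s^4] = -1;  [s^5] = 7/15.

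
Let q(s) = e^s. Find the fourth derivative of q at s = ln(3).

3

The coefficient of (s - ln(3))^4 in the expansion is 1/8, so q^(4)(ln(3)) = 4! * (1/8) = 3.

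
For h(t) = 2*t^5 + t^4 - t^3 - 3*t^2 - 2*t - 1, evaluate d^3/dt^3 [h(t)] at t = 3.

The coefficient of (t - 3)^3 in the expansion is 191, so h′′′(3) = 3! * (191) = 1146.

1146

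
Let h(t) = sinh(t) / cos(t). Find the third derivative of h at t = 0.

Invert the denominator's series and multiply.
From the series, [t^3] h = 2/3; multiply by 3! = 6 to get 4.

4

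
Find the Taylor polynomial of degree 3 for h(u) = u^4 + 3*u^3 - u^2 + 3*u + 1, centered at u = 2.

11*(u - 2)^3 + 41*(u - 2)^2 + 67*(u - 2) + 43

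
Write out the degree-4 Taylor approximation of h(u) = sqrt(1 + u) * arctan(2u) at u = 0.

-29*u^4/24 - 35*u^3/12 + u^2 + 2*u

Expand each factor separately, then convolve coefficients.
h(0) = 0
h′(0) = 2
h′′(0) = 2
h′′′(0) = -35/2
h^(4)(0) = -29
The Taylor polynomial is Σ h^(k)(0)/k! · u^k.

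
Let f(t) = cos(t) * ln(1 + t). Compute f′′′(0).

Multiply the two series term by term and collect like powers.
The coefficient of t^3 in the expansion is -1/6, so f′′′(0) = 3! * (-1/6) = -1.

-1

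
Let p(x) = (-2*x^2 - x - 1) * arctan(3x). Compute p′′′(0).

18

Multiply each power in the prefactor through the base expansion.
The coefficient of x^3 in the expansion is 3, so p′′′(0) = 3! * (3) = 18.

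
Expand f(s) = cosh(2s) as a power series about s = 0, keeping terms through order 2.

2*s^2 + 1

f(0) = 1
f′(0) = 0
f′′(0) = 4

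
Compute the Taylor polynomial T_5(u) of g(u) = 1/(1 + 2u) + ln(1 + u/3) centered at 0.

Add the two expansions coefficient-wise.
g(0) = 1
g′(0) = -5/3
g′′(0) = 71/9
g′′′(0) = -1294/27
g^(4)(0) = 10366/27
g^(5)(0) = -311032/81
The Taylor polynomial is Σ g^(k)(0)/k! · u^k.

-38879*u^5/1215 + 5183*u^4/324 - 647*u^3/81 + 71*u^2/18 - 5*u/3 + 1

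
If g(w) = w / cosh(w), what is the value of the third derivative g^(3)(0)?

-3

Invert the denominator's series and multiply.
From the series, [w^3] g = -1/2; multiply by 3! = 6 to get -3.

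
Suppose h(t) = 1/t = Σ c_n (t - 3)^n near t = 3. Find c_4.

c_4 = h^(4)(3)/4! = 1/243.

1/243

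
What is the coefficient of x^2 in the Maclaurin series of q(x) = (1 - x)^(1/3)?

-1/9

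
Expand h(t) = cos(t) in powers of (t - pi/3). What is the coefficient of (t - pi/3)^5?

-sqrt(3)/240

h(pi/3) = 1/2
h′(pi/3) = -sqrt(3)/2
h′′(pi/3) = -1/2
h′′′(pi/3) = sqrt(3)/2
h^(4)(pi/3) = 1/2
h^(5)(pi/3) = -sqrt(3)/2
Dividing each by k! gives the coefficients c_0, ..., c_5.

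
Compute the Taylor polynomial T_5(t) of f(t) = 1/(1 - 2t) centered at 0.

Differentiate repeatedly and evaluate at the center.
[t^0] = 1;  [t^1] = 2;  [t^2] = 4;  [t^3] = 8;  [t^4] = 16;  [t^5] = 32.

32*t^5 + 16*t^4 + 8*t^3 + 4*t^2 + 2*t + 1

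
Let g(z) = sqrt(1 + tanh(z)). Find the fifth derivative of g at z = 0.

Compose series: expand the inner function first, then feed it into the outer expansion.
The coefficient of z^5 in the expansion is 121/3840, so g^(5)(0) = 5! * (121/3840) = 121/32.

121/32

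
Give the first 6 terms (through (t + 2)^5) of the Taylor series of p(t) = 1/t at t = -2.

[(t + 2)^0] = -1/2;  [(t + 2)^1] = -1/4;  [(t + 2)^2] = -1/8;  [(t + 2)^3] = -1/16;  [(t + 2)^4] = -1/32;  [(t + 2)^5] = -1/64.

-(t + 2)^5/64 - (t + 2)^4/32 - (t + 2)^3/16 - (t + 2)^2/8 - (t + 2)/4 - 1/2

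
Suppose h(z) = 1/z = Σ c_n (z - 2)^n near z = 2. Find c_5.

Compute the successive derivatives at the expansion point and divide by k!.

-1/64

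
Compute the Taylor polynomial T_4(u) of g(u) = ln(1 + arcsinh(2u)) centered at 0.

Plug the Maclaurin series of the inner function into that of the outer and collect terms.
g(0) = 0
g′(0) = 2
g′′(0) = -4
g′′′(0) = 8
g^(4)(0) = -32

-4*u^4/3 + 4*u^3/3 - 2*u^2 + 2*u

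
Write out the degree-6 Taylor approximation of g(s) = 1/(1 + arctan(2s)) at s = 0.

Substitute the inner expansion into the outer series and collect powers.

512*s^6/45 - 32*s^5/5 + 16*s^4/3 - 16*s^3/3 + 4*s^2 - 2*s + 1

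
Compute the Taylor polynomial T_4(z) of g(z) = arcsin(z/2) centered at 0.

z^3/48 + z/2

Apply the Taylor formula c_k = f^(k)(a)/k!.
[z^0] = 0;  [z^1] = 1/2;  [z^2] = 0;  [z^3] = 1/48;  [z^4] = 0.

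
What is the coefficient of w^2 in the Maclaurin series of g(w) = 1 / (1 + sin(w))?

Expand as Σ (-1)^k u^k with u equal to the inner function's series.
g(0) = 1
g′(0) = -1
g′′(0) = 2
Dividing each by k! gives the coefficients c_0, ..., c_2.

1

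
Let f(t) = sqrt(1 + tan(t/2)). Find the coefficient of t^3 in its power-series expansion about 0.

Plug the Maclaurin series of the inner function into that of the outer and collect terms.
[t^0] = 1;  [t^1] = 1/4;  [t^2] = -1/32;  [t^3] = 11/384.
So c_3 = f′′′(0)/3! = 11/384.

11/384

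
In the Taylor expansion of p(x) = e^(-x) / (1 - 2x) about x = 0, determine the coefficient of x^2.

5/2

Multiply the two series term by term and collect like powers.
p(0) = 1
p′(0) = 1
p′′(0) = 5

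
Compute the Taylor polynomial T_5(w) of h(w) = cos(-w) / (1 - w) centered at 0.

13*w^5/24 + 13*w^4/24 + w^3/2 + w^2/2 + w + 1

Write out both Maclaurin series and multiply, keeping only the needed powers.
h(0) = 1
h′(0) = 1
h′′(0) = 1
h′′′(0) = 3
h^(4)(0) = 13
h^(5)(0) = 65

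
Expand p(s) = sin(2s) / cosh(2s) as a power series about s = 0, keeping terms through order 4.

Divide the numerator series by the denominator series (power-series long division).
[s^0] = 0;  [s^1] = 2;  [s^2] = 0;  [s^3] = -16/3;  [s^4] = 0.

-16*s^3/3 + 2*s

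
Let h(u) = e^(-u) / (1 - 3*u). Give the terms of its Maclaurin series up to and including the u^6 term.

Expand 1/(denominator) as a geometric series and multiply by the numerator's series.
h(0) = 1
h′(0) = 2
h′′(0) = 13
h′′′(0) = 116
h^(4)(0) = 1393
h^(5)(0) = 20894
h^(6)(0) = 376093
Then c_k = h^(k)(0)/k! gives each Taylor coefficient.

376093*u^6/720 + 10447*u^5/60 + 1393*u^4/24 + 58*u^3/3 + 13*u^2/2 + 2*u + 1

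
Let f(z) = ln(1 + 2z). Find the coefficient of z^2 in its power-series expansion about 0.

Differentiate repeatedly and evaluate at the center.
[z^0] = 0;  [z^1] = 2;  [z^2] = -2.

-2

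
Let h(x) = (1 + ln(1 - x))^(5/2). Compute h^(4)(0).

Let u equal the inner series; expand the outer function in u and truncate.
The coefficient of x^4 in the expansion is 75/128, so h^(4)(0) = 4! * (75/128) = 225/16.

225/16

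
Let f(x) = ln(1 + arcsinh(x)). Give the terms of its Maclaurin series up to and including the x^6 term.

Compose series: expand the inner function first, then feed it into the outer expansion.
f(0) = 0
f′(0) = 1
f′′(0) = -1
f′′′(0) = 1
f^(4)(0) = -2
f^(5)(0) = 13
f^(6)(0) = -64

-4*x^6/45 + 13*x^5/120 - x^4/12 + x^3/6 - x^2/2 + x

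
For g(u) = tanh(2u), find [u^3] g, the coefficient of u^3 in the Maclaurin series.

-8/3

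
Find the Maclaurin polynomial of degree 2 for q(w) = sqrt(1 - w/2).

Use the known series and substitute for the argument.
q(0) = 1
q′(0) = -1/4
q′′(0) = -1/16
The Taylor polynomial is Σ q^(k)(0)/k! · w^k.

-w^2/32 - w/4 + 1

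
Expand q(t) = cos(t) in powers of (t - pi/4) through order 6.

-sqrt(2)*(t - pi/4)^6/1440 - sqrt(2)*(t - pi/4)^5/240 + sqrt(2)*(t - pi/4)^4/48 + sqrt(2)*(t - pi/4)^3/12 - sqrt(2)*(t - pi/4)^2/4 - sqrt(2)*(t - pi/4)/2 + sqrt(2)/2

q(pi/4) = sqrt(2)/2
q′(pi/4) = -sqrt(2)/2
q′′(pi/4) = -sqrt(2)/2
q′′′(pi/4) = sqrt(2)/2
q^(4)(pi/4) = sqrt(2)/2
q^(5)(pi/4) = -sqrt(2)/2
q^(6)(pi/4) = -sqrt(2)/2
The Taylor polynomial is Σ q^(k)(pi/4)/k! · (t - pi/4)^k.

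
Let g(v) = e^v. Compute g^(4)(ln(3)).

From the series, [(v - ln(3))^4] g = 1/8; multiply by 4! = 24 to get 3.

3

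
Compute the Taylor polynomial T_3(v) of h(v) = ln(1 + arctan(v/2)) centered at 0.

-v^2/8 + v/2

Plug the Maclaurin series of the inner function into that of the outer and collect terms.
h(0) = 0
h′(0) = 1/2
h′′(0) = -1/4
h′′′(0) = 0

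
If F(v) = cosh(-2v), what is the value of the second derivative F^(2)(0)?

From the series, [v^2] F = 2; multiply by 2! = 2 to get 4.

4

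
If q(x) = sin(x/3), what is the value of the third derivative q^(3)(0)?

-1/27

Differentiate repeatedly and evaluate at the center.
The coefficient of x^3 in the expansion is -1/162, so q′′′(0) = 3! * (-1/162) = -1/27.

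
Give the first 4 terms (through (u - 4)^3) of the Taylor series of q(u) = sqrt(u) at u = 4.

[(u - 4)^0] = 2;  [(u - 4)^1] = 1/4;  [(u - 4)^2] = -1/64;  [(u - 4)^3] = 1/512.

(u - 4)^3/512 - (u - 4)^2/64 + (u - 4)/4 + 2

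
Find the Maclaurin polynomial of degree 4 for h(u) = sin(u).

-u^3/6 + u

[u^0] = 0;  [u^1] = 1;  [u^2] = 0;  [u^3] = -1/6;  [u^4] = 0.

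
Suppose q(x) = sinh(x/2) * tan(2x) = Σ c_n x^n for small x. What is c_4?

11/8

Take the Cauchy product of the two expansions.
q(0) = 0
q′(0) = 0
q′′(0) = 2
q′′′(0) = 0
q^(4)(0) = 33
The Taylor polynomial is Σ q^(k)(0)/k! · x^k.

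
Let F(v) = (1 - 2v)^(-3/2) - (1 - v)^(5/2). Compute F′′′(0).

Expand each term separately and add.
The coefficient of v^3 in the expansion is 285/16, so F′′′(0) = 3! * (285/16) = 855/8.

855/8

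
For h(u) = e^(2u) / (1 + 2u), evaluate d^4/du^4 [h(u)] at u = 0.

144

Expand each factor separately, then convolve coefficients.
The coefficient of u^4 in the expansion is 6, so h^(4)(0) = 4! * (6) = 144.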